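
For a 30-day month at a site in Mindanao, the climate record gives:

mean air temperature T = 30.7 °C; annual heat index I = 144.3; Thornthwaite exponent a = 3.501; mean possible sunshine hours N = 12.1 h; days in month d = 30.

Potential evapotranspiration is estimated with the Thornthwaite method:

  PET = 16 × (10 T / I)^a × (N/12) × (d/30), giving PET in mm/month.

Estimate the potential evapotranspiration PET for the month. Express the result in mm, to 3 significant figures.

10T/I = 10 × 30.7 / 144.3 = 2.1275
(10T/I)^a = 2.1275^3.501 = 14.0563
Uncorrected PET = 16 × 14.0563 = 224.901 mm
Correction = (N/12)(d/30) = (12.1/12)(30/30) = 1.0083
PET = 224.901 × 1.0083 = 226.768 mm/month

227 mm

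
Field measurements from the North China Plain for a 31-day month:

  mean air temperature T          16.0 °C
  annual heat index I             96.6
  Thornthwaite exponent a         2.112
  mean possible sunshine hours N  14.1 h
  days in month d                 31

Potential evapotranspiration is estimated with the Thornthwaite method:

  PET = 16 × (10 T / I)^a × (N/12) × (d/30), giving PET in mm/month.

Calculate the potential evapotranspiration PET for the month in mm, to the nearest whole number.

10T/I = 10 × 16.0 / 96.6 = 1.6563
(10T/I)^a = 1.6563^2.112 = 2.9028
Uncorrected PET = 16 × 2.9028 = 46.445 mm
Correction = (N/12)(d/30) = (14.1/12)(31/30) = 1.2142
PET = 46.445 × 1.2142 = 56.394 mm/month

56 mm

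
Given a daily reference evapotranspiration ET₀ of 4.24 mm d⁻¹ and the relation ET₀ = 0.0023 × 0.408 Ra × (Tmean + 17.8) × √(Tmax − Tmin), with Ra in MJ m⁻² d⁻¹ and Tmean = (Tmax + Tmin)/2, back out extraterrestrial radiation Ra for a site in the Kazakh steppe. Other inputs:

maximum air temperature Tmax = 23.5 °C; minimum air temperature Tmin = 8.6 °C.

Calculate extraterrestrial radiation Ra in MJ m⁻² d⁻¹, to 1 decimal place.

34.6 MJ m⁻² d⁻¹

Tmean = (23.5+8.6)/2 = 16.05 °C; ΔT = 14.9
Ra = ET₀ / [0.0023 × 0.408 × (Tmean+17.8) × √ΔT]
   = 4.24 / (0.0023 × 0.408 × 33.85 × 3.8601) = 34.580 MJ m⁻² d⁻¹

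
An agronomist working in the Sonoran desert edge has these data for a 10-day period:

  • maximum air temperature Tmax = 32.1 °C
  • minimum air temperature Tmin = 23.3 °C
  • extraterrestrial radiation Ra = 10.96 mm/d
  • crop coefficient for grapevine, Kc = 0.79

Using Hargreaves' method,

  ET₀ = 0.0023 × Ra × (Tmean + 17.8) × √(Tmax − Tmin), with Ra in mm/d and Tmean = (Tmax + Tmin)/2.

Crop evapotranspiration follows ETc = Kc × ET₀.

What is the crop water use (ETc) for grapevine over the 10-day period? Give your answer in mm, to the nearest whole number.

Tmean = (32.1 + 23.3)/2 = 27.70 °C
ET₀ = 0.0023 × 10.96 × (27.70 + 17.8) × √8.8 = 0.0023 × 10.96 × 45.50 × 2.9665 = 3.4025 mm/d
ETc = Kc × ET₀ = 0.79 × 3.4025 = 2.6880 mm/d
Over 10 days: 2.6880 × 10 = 26.880 mm

27 mm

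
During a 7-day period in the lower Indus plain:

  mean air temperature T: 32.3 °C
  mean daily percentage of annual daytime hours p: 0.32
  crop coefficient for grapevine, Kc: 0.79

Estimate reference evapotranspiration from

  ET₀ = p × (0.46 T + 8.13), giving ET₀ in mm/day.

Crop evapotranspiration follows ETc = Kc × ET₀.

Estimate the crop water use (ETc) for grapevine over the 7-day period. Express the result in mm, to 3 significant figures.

40.7 mm

ET₀ = 0.32 × (0.46 × 32.3 + 8.13) = 0.32 × 22.988 = 7.3562 mm/d
ETc = Kc × ET₀ = 0.79 × 7.3562 = 5.8114 mm/d
Over 7 days: 5.8114 × 7 = 40.680 mm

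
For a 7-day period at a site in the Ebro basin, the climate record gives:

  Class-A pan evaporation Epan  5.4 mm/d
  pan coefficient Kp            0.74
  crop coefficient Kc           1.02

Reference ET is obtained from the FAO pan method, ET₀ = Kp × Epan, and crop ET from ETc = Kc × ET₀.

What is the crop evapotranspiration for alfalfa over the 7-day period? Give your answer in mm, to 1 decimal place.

28.5 mm

ET₀ = 0.74 × 5.4 = 3.9960 mm/d
ETc = Kc × ET₀ = 1.02 × 3.9960 = 4.0759 mm/d
Over 7 days: 4.0759 × 7 = 28.531 mm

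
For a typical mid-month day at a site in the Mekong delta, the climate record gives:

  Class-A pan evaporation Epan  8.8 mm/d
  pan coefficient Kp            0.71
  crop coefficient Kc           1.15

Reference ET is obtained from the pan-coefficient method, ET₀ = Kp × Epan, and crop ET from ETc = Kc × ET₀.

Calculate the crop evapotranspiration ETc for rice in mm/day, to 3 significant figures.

ET₀ = 0.71 × 8.8 = 6.2480 mm/d
ETc = Kc × ET₀ = 1.15 × 6.2480 = 7.1852 mm/d

7.19 mm/day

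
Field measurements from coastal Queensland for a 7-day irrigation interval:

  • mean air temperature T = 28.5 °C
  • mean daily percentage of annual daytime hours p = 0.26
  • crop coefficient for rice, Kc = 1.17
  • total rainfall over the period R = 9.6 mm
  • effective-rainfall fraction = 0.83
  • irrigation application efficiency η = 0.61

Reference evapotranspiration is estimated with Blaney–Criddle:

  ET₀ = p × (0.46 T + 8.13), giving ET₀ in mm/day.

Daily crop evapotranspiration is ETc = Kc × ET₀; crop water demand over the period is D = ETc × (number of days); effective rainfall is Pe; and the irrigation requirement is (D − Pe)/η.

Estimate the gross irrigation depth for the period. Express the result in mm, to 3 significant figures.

ET₀ = 0.26 × (0.46 × 28.5 + 8.13) = 0.26 × 21.240 = 5.5224 mm/d
ETc = Kc × ET₀ = 1.17 × 5.5224 = 6.4612 mm/d
Crop demand D = ETc × 7 d = 6.4612 × 7 = 45.228 mm
Pe = 0.83 × 9.6 = 7.968 mm
D − Pe = 45.228 − 7.968 = 37.260 mm
Gross irrigation = 37.260 / 0.61 = 61.082 mm

61.1 mm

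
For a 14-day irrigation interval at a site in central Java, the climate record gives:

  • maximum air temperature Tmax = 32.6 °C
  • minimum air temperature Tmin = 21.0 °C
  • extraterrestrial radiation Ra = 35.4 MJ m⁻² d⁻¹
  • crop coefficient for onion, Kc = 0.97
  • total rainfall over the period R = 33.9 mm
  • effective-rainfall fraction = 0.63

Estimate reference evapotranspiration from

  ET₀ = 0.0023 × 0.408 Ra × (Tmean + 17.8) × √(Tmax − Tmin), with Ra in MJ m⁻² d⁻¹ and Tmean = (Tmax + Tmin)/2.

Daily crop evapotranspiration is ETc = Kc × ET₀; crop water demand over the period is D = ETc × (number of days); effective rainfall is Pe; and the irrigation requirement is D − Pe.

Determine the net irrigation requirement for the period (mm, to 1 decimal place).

47.2 mm

Tmean = (32.6 + 21.0)/2 = 26.80 °C
0.408 Ra = 0.408 × 35.4 = 14.4432 mm/d equivalent
ET₀ = 0.0023 × 14.4432 × (26.80 + 17.8) × √11.6 = 0.0023 × 14.4432 × 44.60 × 3.4059 = 5.0461 mm/d
ETc = Kc × ET₀ = 0.97 × 5.0461 = 4.8947 mm/d
Crop demand D = ETc × 14 d = 4.8947 × 14 = 68.526 mm
Pe = 0.63 × 33.9 = 21.357 mm
D − Pe = 68.526 − 21.357 = 47.169 mm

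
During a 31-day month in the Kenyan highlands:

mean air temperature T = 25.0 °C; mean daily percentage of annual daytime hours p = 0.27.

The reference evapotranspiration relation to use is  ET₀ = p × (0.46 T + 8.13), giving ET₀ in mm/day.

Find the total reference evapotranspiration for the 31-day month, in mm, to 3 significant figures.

164 mm

ET₀ = 0.27 × (0.46 × 25.0 + 8.13) = 0.27 × 19.630 = 5.3001 mm/d
Monthly total = 5.3001 × 31 = 164.303 mm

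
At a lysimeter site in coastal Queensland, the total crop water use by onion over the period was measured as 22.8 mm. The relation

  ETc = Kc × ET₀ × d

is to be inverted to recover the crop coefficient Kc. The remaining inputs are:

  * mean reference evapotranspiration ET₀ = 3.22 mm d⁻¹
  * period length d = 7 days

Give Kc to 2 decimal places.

ETc = Kc × ET₀ × d  ⇒  Kc = ETc / (ET₀ × d)
Kc = 22.8 / (3.22 × 7) = 22.8 / 22.54 = 1.0115

1.01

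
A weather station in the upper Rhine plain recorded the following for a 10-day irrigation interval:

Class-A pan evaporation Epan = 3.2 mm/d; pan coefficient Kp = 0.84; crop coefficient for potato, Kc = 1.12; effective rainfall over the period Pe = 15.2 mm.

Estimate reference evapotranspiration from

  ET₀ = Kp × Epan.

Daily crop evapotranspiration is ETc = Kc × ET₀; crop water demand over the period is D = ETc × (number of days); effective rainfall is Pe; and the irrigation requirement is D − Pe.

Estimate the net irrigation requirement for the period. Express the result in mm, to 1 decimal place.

ET₀ = 0.84 × 3.2 = 2.6880 mm/d
ETc = Kc × ET₀ = 1.12 × 2.6880 = 3.0106 mm/d
Crop demand D = ETc × 10 d = 3.0106 × 10 = 30.106 mm
D − Pe = 30.106 − 15.2 = 14.906 mm

14.9 mm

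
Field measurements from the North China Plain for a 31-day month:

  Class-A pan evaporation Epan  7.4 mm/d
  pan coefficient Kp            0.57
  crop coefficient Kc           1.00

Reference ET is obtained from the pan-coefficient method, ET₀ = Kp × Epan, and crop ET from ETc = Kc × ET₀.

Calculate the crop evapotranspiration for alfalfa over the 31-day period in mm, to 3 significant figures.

ET₀ = 0.57 × 7.4 = 4.2180 mm/d
ETc = Kc × ET₀ = 1.00 × 4.2180 = 4.2180 mm/d
Over 31 days: 4.2180 × 31 = 130.758 mm

131 mm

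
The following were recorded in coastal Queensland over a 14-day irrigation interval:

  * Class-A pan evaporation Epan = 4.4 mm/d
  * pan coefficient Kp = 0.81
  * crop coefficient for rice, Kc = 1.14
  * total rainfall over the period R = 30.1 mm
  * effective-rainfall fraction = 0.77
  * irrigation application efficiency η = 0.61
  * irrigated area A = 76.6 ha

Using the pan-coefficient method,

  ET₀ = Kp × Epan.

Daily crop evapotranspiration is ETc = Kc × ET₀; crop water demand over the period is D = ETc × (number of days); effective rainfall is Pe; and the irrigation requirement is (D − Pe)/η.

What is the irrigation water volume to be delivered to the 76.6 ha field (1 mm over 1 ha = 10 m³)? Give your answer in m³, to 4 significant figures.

ET₀ = 0.81 × 4.4 = 3.5640 mm/d
ETc = Kc × ET₀ = 1.14 × 3.5640 = 4.0630 mm/d
Crop demand D = ETc × 14 d = 4.0630 × 14 = 56.882 mm
Pe = 0.77 × 30.1 = 23.177 mm
D − Pe = 56.882 − 23.177 = 33.705 mm
Gross irrigation = 33.705 / 0.61 = 55.254 mm
Volume = 55.254 mm × 76.6 ha × 10 = 42324.6 m³

42320 m³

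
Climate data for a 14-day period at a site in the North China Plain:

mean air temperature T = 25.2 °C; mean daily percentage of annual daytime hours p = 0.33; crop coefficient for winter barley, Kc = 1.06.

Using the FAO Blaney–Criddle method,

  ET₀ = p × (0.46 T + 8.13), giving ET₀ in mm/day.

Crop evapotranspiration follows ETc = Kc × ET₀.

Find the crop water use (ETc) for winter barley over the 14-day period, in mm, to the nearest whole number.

97 mm

ET₀ = 0.33 × (0.46 × 25.2 + 8.13) = 0.33 × 19.722 = 6.5083 mm/d
ETc = Kc × ET₀ = 1.06 × 6.5083 = 6.8988 mm/d
Over 14 days: 6.8988 × 14 = 96.583 mm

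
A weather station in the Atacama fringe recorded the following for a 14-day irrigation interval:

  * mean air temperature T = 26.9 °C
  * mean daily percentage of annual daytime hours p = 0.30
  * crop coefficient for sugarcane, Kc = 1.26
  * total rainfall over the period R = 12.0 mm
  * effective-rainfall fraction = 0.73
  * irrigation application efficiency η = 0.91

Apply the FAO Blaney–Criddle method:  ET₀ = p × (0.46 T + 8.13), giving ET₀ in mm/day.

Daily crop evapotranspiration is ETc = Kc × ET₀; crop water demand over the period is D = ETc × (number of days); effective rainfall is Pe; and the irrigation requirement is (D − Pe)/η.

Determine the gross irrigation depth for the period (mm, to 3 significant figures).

110 mm

ET₀ = 0.30 × (0.46 × 26.9 + 8.13) = 0.30 × 20.504 = 6.1512 mm/d
ETc = Kc × ET₀ = 1.26 × 6.1512 = 7.7505 mm/d
Crop demand D = ETc × 14 d = 7.7505 × 14 = 108.507 mm
Pe = 0.73 × 12.0 = 8.760 mm
D − Pe = 108.507 − 8.760 = 99.747 mm
Gross irrigation = 99.747 / 0.91 = 109.612 mm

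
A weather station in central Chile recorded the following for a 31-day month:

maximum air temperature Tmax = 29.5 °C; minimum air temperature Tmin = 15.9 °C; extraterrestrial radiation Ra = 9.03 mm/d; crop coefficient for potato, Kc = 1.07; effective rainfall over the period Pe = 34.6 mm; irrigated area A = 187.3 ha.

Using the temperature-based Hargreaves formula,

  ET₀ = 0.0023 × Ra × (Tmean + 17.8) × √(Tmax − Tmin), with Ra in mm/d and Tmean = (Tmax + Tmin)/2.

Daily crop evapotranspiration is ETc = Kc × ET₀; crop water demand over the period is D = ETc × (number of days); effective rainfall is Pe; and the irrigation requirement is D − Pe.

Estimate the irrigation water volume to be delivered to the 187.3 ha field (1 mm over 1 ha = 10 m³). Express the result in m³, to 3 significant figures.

Tmean = (29.5 + 15.9)/2 = 22.70 °C
ET₀ = 0.0023 × 9.03 × (22.70 + 17.8) × √13.6 = 0.0023 × 9.03 × 40.50 × 3.6878 = 3.1020 mm/d
ETc = Kc × ET₀ = 1.07 × 3.1020 = 3.3191 mm/d
Crop demand D = ETc × 31 d = 3.3191 × 31 = 102.892 mm
D − Pe = 102.892 − 34.6 = 68.292 mm
Volume = 68.292 mm × 187.3 ha × 10 = 127910.9 m³

128000 m³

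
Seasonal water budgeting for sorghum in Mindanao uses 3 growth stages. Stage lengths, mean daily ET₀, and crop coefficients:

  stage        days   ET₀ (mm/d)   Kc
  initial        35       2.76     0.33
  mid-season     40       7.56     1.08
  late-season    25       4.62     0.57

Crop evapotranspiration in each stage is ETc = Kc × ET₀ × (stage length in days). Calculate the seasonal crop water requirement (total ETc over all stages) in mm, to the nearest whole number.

initial: 0.33 × 2.76 × 35 = 31.88 mm
mid-season: 1.08 × 7.56 × 40 = 326.59 mm
late-season: 0.57 × 4.62 × 25 = 65.84 mm
Seasonal total = 424.31 mm

424 mm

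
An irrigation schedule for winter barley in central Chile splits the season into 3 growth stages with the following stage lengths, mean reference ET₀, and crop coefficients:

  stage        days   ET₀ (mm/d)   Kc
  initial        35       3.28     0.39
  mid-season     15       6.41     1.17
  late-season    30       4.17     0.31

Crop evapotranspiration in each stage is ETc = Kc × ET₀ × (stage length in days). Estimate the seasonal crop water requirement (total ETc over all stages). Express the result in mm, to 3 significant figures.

196 mm

initial: 0.39 × 3.28 × 35 = 44.77 mm
mid-season: 1.17 × 6.41 × 15 = 112.50 mm
late-season: 0.31 × 4.17 × 30 = 38.78 mm
Seasonal total = 196.05 mm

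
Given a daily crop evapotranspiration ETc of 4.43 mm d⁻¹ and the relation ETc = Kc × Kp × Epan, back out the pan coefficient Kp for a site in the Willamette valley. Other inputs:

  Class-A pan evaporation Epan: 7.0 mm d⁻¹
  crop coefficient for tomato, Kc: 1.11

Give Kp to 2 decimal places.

0.57

ETc = Kc × Kp × Epan  ⇒  Kp = ETc / (Kc × Epan)
Kp = 4.43 / (1.11 × 7.0) = 4.43 / 7.770 = 0.5701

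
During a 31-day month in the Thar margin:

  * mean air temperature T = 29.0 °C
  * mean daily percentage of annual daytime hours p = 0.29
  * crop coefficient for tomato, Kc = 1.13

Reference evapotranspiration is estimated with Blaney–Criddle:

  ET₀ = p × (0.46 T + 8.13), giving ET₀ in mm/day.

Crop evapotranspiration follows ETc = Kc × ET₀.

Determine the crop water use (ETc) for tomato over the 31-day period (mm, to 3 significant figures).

218 mm

ET₀ = 0.29 × (0.46 × 29.0 + 8.13) = 0.29 × 21.470 = 6.2263 mm/d
ETc = Kc × ET₀ = 1.13 × 6.2263 = 7.0357 mm/d
Over 31 days: 7.0357 × 31 = 218.107 mm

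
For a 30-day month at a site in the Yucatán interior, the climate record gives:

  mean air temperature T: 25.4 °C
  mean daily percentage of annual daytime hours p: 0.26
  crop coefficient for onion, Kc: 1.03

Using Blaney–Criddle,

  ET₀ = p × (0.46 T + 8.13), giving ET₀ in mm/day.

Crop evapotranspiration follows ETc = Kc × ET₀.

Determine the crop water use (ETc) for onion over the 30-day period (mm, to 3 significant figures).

ET₀ = 0.26 × (0.46 × 25.4 + 8.13) = 0.26 × 19.814 = 5.1516 mm/d
ETc = Kc × ET₀ = 1.03 × 5.1516 = 5.3061 mm/d
Over 30 days: 5.3061 × 30 = 159.183 mm

159 mm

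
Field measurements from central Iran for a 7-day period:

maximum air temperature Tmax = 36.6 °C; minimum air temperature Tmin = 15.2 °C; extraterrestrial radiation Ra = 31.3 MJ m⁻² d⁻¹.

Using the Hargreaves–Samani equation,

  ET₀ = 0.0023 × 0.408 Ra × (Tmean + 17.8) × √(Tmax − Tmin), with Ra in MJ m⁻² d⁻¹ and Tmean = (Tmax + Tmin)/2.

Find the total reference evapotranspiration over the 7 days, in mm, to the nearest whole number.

Tmean = (36.6 + 15.2)/2 = 25.90 °C
0.408 Ra = 0.408 × 31.3 = 12.7704 mm/d equivalent
ET₀ = 0.0023 × 12.7704 × (25.90 + 17.8) × √21.4 = 0.0023 × 12.7704 × 43.70 × 4.6260 = 5.9377 mm/d
Over 7 days: 5.9377 × 7 = 41.564 mm

42 mm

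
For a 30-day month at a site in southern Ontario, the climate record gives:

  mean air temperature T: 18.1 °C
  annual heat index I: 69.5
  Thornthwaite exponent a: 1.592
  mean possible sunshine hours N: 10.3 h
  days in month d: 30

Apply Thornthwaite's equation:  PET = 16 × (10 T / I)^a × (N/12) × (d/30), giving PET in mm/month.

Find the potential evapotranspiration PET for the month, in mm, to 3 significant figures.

63.0 mm

10T/I = 10 × 18.1 / 69.5 = 2.6043
(10T/I)^a = 2.6043^1.592 = 4.5897
Uncorrected PET = 16 × 4.5897 = 73.435 mm
Correction = (N/12)(d/30) = (10.3/12)(30/30) = 0.8583
PET = 73.435 × 0.8583 = 63.029 mm/month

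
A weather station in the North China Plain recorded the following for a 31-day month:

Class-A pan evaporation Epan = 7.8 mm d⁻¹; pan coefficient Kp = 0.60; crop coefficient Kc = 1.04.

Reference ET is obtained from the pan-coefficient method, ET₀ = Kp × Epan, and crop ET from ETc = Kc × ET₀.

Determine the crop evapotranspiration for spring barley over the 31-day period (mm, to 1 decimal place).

ET₀ = 0.60 × 7.8 = 4.6800 mm/d
ETc = Kc × ET₀ = 1.04 × 4.6800 = 4.8672 mm/d
Over 31 days: 4.8672 × 31 = 150.883 mm

150.9 mm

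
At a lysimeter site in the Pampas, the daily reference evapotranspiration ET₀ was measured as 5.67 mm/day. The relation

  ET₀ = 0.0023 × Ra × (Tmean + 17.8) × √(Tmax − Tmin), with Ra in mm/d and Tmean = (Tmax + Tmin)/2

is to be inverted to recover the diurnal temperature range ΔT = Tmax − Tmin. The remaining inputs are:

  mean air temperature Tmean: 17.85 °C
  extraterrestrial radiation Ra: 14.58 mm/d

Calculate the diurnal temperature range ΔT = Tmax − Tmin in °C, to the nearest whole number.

22 °C

√ΔT = ET₀ / [0.0023 × Ra × (Tmean+17.8)] = 5.67 / (0.0023 × 14.58 × 35.65) = 4.7428
ΔT = 4.7428² = 22.494 °C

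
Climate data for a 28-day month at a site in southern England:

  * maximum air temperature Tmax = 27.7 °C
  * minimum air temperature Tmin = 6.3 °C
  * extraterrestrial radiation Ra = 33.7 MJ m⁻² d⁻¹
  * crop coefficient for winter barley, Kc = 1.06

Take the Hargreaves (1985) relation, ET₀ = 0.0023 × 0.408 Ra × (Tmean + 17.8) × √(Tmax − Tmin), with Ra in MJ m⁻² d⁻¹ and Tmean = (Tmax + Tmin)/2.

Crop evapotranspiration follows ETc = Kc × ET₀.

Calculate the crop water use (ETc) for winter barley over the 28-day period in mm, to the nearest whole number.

Tmean = (27.7 + 6.3)/2 = 17.00 °C
0.408 Ra = 0.408 × 33.7 = 13.7496 mm/d equivalent
ET₀ = 0.0023 × 13.7496 × (17.00 + 17.8) × √21.4 = 0.0023 × 13.7496 × 34.80 × 4.6260 = 5.0910 mm/d
ETc = Kc × ET₀ = 1.06 × 5.0910 = 5.3965 mm/d
Over 28 days: 5.3965 × 28 = 151.102 mm

151 mm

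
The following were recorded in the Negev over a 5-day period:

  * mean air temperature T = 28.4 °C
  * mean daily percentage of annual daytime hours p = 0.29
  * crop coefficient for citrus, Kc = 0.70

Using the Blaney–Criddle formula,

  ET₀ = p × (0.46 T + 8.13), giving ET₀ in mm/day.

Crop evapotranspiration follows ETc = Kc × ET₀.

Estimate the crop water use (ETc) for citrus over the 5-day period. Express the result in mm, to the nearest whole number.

22 mm

ET₀ = 0.29 × (0.46 × 28.4 + 8.13) = 0.29 × 21.194 = 6.1463 mm/d
ETc = Kc × ET₀ = 0.70 × 6.1463 = 4.3024 mm/d
Over 5 days: 4.3024 × 5 = 21.512 mm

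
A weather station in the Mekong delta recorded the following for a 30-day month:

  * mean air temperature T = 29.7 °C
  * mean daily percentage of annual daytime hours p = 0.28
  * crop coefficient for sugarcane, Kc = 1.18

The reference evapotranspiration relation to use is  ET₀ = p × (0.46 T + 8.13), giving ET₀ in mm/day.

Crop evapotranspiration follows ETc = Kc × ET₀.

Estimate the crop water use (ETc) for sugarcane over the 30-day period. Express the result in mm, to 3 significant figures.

ET₀ = 0.28 × (0.46 × 29.7 + 8.13) = 0.28 × 21.792 = 6.1018 mm/d
ETc = Kc × ET₀ = 1.18 × 6.1018 = 7.2001 mm/d
Over 30 days: 7.2001 × 30 = 216.003 mm

216 mm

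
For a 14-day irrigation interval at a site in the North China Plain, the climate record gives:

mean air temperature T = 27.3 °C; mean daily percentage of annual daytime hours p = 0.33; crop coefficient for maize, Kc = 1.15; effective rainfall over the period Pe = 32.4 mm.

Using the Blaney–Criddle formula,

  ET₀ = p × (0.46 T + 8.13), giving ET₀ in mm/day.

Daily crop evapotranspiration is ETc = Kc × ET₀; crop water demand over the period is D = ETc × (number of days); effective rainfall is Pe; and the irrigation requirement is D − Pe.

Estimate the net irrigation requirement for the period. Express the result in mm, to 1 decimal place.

ET₀ = 0.33 × (0.46 × 27.3 + 8.13) = 0.33 × 20.688 = 6.8270 mm/d
ETc = Kc × ET₀ = 1.15 × 6.8270 = 7.8511 mm/d
Crop demand D = ETc × 14 d = 7.8511 × 14 = 109.915 mm
D − Pe = 109.915 − 32.4 = 77.515 mm

77.5 mm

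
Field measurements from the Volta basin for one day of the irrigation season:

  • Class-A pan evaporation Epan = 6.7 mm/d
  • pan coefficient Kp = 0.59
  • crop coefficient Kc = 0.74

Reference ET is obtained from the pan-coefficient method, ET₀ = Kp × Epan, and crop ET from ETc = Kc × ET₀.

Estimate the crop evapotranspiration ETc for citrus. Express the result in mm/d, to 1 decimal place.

ET₀ = 0.59 × 6.7 = 3.9530 mm/d
ETc = Kc × ET₀ = 0.74 × 3.9530 = 2.9252 mm/d

2.9 mm/d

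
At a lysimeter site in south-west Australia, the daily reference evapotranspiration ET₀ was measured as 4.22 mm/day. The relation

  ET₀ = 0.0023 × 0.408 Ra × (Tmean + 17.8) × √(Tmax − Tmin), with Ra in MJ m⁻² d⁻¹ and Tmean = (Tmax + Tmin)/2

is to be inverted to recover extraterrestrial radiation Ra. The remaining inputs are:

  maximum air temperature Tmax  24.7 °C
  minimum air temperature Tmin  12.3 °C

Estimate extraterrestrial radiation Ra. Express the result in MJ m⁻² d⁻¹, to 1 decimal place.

35.2 MJ m⁻² d⁻¹

Tmean = (24.7+12.3)/2 = 18.50 °C; ΔT = 12.4
Ra = ET₀ / [0.0023 × 0.408 × (Tmean+17.8) × √ΔT]
   = 4.22 / (0.0023 × 0.408 × 36.30 × 3.5214) = 35.181 MJ m⁻² d⁻¹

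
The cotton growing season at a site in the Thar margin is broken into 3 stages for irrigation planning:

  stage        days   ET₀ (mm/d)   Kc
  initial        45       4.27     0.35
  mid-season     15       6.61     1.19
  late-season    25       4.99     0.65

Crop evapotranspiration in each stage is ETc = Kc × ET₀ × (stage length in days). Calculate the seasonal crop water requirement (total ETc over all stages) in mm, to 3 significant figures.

initial: 0.35 × 4.27 × 45 = 67.25 mm
mid-season: 1.19 × 6.61 × 15 = 117.99 mm
late-season: 0.65 × 4.99 × 25 = 81.09 mm
Seasonal total = 266.33 mm

266 mm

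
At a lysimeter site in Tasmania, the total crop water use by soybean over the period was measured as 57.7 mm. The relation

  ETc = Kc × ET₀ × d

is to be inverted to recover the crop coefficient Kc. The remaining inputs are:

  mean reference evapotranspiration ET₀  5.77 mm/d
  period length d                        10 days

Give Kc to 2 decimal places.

ETc = Kc × ET₀ × d  ⇒  Kc = ETc / (ET₀ × d)
Kc = 57.7 / (5.77 × 10) = 57.7 / 57.70 = 1.0000

1.00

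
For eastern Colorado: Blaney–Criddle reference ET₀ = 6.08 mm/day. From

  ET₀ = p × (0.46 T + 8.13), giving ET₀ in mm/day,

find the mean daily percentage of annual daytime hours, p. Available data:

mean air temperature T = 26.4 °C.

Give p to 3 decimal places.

0.300

p = ET₀ / (0.46 T + 8.13) = 6.08 / (0.46 × 26.4 + 8.13) = 6.08 / 20.274 = 0.2999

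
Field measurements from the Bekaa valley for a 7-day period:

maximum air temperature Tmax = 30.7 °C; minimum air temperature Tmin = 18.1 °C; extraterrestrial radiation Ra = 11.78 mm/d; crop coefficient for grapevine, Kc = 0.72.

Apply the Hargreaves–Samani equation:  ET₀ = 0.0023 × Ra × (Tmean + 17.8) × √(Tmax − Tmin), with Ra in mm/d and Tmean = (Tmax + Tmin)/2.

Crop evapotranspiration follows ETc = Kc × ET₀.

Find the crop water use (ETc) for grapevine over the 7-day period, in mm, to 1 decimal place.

20.5 mm

Tmean = (30.7 + 18.1)/2 = 24.40 °C
ET₀ = 0.0023 × 11.78 × (24.40 + 17.8) × √12.6 = 0.0023 × 11.78 × 42.20 × 3.5496 = 4.0585 mm/d
ETc = Kc × ET₀ = 0.72 × 4.0585 = 2.9221 mm/d
Over 7 days: 2.9221 × 7 = 20.455 mm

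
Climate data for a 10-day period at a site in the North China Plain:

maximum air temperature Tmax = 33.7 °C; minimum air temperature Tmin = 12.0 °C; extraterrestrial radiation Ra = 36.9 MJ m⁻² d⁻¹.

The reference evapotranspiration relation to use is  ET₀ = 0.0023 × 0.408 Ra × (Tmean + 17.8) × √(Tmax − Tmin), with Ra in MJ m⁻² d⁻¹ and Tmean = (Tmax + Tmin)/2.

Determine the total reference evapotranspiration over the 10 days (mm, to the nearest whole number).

66 mm

Tmean = (33.7 + 12.0)/2 = 22.85 °C
0.408 Ra = 0.408 × 36.9 = 15.0552 mm/d equivalent
ET₀ = 0.0023 × 15.0552 × (22.85 + 17.8) × √21.7 = 0.0023 × 15.0552 × 40.65 × 4.6583 = 6.5570 mm/d
Over 10 days: 6.5570 × 10 = 65.570 mm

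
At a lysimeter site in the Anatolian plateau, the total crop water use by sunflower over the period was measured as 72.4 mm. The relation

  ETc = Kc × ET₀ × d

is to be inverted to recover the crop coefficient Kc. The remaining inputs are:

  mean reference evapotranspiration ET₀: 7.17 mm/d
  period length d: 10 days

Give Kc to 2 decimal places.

ETc = Kc × ET₀ × d  ⇒  Kc = ETc / (ET₀ × d)
Kc = 72.4 / (7.17 × 10) = 72.4 / 71.70 = 1.0098

1.01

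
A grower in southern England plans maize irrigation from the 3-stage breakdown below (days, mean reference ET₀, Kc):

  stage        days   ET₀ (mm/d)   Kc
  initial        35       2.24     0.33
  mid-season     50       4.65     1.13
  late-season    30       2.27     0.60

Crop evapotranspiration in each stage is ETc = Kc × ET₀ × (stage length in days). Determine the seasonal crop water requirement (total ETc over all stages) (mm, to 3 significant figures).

initial: 0.33 × 2.24 × 35 = 25.87 mm
mid-season: 1.13 × 4.65 × 50 = 262.73 mm
late-season: 0.60 × 2.27 × 30 = 40.86 mm
Seasonal total = 329.46 mm

329 mm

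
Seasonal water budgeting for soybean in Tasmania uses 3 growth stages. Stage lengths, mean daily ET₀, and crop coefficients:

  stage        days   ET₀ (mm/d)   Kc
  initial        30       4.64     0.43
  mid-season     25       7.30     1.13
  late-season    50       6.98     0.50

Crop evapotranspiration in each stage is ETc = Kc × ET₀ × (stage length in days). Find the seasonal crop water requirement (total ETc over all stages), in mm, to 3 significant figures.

441 mm

initial: 0.43 × 4.64 × 30 = 59.86 mm
mid-season: 1.13 × 7.30 × 25 = 206.23 mm
late-season: 0.50 × 6.98 × 50 = 174.50 mm
Seasonal total = 440.59 mm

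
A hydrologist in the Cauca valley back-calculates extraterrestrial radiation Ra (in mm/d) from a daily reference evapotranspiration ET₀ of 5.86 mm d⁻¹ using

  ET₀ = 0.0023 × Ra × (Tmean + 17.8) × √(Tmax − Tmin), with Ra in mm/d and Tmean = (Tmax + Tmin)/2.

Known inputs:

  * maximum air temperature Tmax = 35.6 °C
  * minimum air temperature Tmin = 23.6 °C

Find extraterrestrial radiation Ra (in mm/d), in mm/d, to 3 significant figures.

15.5 mm/d

Tmean = 29.60 °C; √ΔT = 3.4641
Ra = ET₀ / [0.0023 × (Tmean+17.8) × √ΔT] = 5.86 / (0.0023 × 47.40 × 3.4641) = 15.517 mm/d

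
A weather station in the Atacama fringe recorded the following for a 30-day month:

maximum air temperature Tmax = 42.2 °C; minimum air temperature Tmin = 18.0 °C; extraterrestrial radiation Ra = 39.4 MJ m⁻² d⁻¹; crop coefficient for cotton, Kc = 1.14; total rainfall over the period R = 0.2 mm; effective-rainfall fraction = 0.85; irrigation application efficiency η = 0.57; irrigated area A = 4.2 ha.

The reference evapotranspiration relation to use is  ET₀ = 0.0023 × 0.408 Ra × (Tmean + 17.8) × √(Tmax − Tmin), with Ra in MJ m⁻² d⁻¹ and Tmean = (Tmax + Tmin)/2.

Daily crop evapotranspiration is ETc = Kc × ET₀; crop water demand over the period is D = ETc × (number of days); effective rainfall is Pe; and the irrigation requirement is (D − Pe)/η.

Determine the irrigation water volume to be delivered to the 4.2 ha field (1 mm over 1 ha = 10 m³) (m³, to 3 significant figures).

21900 m³

Tmean = (42.2 + 18.0)/2 = 30.10 °C
0.408 Ra = 0.408 × 39.4 = 16.0752 mm/d equivalent
ET₀ = 0.0023 × 16.0752 × (30.10 + 17.8) × √24.2 = 0.0023 × 16.0752 × 47.90 × 4.9193 = 8.7121 mm/d
ETc = Kc × ET₀ = 1.14 × 8.7121 = 9.9318 mm/d
Crop demand D = ETc × 30 d = 9.9318 × 30 = 297.954 mm
Pe = 0.85 × 0.2 = 0.170 mm
D − Pe = 297.954 − 0.170 = 297.784 mm
Gross irrigation = 297.784 / 0.57 = 522.428 mm
Volume = 522.428 mm × 4.2 ha × 10 = 21942.0 m³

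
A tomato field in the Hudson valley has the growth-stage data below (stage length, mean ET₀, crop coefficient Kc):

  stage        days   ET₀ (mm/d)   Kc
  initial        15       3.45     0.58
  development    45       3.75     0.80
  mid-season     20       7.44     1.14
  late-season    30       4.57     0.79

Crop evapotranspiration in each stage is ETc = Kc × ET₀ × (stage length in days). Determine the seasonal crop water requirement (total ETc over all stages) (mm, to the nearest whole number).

443 mm

initial: 0.58 × 3.45 × 15 = 30.02 mm
development: 0.80 × 3.75 × 45 = 135.00 mm
mid-season: 1.14 × 7.44 × 20 = 169.63 mm
late-season: 0.79 × 4.57 × 30 = 108.31 mm
Seasonal total = 442.96 mm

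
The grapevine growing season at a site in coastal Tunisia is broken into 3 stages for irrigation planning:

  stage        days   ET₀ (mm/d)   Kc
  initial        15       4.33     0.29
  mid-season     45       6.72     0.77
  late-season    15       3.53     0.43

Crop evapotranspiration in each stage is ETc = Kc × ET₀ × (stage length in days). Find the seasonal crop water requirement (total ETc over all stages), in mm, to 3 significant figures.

274 mm

initial: 0.29 × 4.33 × 15 = 18.84 mm
mid-season: 0.77 × 6.72 × 45 = 232.85 mm
late-season: 0.43 × 3.53 × 15 = 22.77 mm
Seasonal total = 274.46 mm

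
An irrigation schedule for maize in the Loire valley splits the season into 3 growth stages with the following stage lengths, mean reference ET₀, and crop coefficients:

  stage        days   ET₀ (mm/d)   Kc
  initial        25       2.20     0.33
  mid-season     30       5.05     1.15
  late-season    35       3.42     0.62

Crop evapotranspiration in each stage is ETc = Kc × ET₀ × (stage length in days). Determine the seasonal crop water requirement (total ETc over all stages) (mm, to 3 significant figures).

267 mm

initial: 0.33 × 2.20 × 25 = 18.15 mm
mid-season: 1.15 × 5.05 × 30 = 174.23 mm
late-season: 0.62 × 3.42 × 35 = 74.21 mm
Seasonal total = 266.59 mm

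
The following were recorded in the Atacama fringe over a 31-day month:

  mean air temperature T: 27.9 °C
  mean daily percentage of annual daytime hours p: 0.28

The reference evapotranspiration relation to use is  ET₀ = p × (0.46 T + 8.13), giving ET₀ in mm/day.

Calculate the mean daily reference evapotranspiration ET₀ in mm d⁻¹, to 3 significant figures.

ET₀ = 0.28 × (0.46 × 27.9 + 8.13) = 0.28 × 20.964 = 5.8699 mm/d

5.87 mm d⁻¹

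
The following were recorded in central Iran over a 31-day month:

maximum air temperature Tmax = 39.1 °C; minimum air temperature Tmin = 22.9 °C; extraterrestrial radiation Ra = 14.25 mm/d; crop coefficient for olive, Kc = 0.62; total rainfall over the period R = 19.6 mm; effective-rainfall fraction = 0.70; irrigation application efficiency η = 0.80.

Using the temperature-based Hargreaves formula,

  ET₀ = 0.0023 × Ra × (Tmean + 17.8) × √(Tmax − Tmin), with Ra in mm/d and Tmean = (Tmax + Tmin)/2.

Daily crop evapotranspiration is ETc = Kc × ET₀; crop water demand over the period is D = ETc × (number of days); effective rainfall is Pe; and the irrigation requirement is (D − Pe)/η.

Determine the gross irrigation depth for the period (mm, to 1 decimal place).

137.5 mm

Tmean = (39.1 + 22.9)/2 = 31.00 °C
ET₀ = 0.0023 × 14.25 × (31.00 + 17.8) × √16.2 = 0.0023 × 14.25 × 48.80 × 4.0249 = 6.4375 mm/d
ETc = Kc × ET₀ = 0.62 × 6.4375 = 3.9913 mm/d
Crop demand D = ETc × 31 d = 3.9913 × 31 = 123.730 mm
Pe = 0.70 × 19.6 = 13.720 mm
D − Pe = 123.730 − 13.720 = 110.010 mm
Gross irrigation = 110.010 / 0.80 = 137.513 mm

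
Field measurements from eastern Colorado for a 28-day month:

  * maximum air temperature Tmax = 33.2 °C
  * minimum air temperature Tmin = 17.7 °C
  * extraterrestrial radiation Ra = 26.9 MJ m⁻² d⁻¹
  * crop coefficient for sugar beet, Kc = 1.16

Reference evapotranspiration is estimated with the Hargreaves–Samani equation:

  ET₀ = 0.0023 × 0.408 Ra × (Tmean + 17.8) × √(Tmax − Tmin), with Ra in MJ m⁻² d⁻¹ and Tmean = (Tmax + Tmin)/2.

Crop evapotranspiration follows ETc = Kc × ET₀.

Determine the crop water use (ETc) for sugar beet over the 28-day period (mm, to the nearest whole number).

140 mm

Tmean = (33.2 + 17.7)/2 = 25.45 °C
0.408 Ra = 0.408 × 26.9 = 10.9752 mm/d equivalent
ET₀ = 0.0023 × 10.9752 × (25.45 + 17.8) × √15.5 = 0.0023 × 10.9752 × 43.25 × 3.9370 = 4.2983 mm/d
ETc = Kc × ET₀ = 1.16 × 4.2983 = 4.9860 mm/d
Over 28 days: 4.9860 × 28 = 139.608 mm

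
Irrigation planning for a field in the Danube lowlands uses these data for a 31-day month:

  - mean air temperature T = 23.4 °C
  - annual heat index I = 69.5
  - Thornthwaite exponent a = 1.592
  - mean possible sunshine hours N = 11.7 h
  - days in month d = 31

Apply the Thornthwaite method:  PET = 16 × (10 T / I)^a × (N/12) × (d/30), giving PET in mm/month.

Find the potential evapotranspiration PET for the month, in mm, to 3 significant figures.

111 mm

10T/I = 10 × 23.4 / 69.5 = 3.3669
(10T/I)^a = 3.3669^1.592 = 6.9080
Uncorrected PET = 16 × 6.9080 = 110.528 mm
Correction = (N/12)(d/30) = (11.7/12)(31/30) = 1.0075
PET = 110.528 × 1.0075 = 111.357 mm/month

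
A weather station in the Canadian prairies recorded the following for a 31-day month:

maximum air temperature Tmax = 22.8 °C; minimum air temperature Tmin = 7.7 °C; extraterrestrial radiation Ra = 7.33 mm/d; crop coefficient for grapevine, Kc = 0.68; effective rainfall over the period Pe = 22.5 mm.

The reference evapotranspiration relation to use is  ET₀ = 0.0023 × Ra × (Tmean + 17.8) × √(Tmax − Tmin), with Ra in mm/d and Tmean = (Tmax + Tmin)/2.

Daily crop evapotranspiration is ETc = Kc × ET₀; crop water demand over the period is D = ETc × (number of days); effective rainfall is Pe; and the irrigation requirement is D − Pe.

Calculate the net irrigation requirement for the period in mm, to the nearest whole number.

23 mm

Tmean = (22.8 + 7.7)/2 = 15.25 °C
ET₀ = 0.0023 × 7.33 × (15.25 + 17.8) × √15.1 = 0.0023 × 7.33 × 33.05 × 3.8859 = 2.1652 mm/d
ETc = Kc × ET₀ = 0.68 × 2.1652 = 1.4723 mm/d
Crop demand D = ETc × 31 d = 1.4723 × 31 = 45.641 mm
D − Pe = 45.641 − 22.5 = 23.141 mm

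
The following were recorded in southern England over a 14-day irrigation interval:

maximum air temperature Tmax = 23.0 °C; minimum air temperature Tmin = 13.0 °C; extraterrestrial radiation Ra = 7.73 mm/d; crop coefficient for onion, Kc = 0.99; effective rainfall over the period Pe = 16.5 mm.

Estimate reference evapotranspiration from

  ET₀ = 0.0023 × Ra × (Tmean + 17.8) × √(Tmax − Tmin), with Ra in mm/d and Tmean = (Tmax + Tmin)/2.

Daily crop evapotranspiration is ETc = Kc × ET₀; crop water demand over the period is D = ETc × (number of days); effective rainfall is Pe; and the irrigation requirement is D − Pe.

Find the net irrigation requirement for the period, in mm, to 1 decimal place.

Tmean = (23.0 + 13.0)/2 = 18.00 °C
ET₀ = 0.0023 × 7.73 × (18.00 + 17.8) × √10.0 = 0.0023 × 7.73 × 35.80 × 3.1623 = 2.0128 mm/d
ETc = Kc × ET₀ = 0.99 × 2.0128 = 1.9927 mm/d
Crop demand D = ETc × 14 d = 1.9927 × 14 = 27.898 mm
D − Pe = 27.898 − 16.5 = 11.398 mm

11.4 mm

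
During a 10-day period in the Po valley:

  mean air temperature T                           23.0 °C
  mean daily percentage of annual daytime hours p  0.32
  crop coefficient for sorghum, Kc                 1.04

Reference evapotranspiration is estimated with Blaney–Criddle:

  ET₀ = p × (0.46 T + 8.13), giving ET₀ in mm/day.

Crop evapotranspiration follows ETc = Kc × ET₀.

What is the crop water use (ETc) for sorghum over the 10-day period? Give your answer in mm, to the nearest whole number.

62 mm

ET₀ = 0.32 × (0.46 × 23.0 + 8.13) = 0.32 × 18.710 = 5.9872 mm/d
ETc = Kc × ET₀ = 1.04 × 5.9872 = 6.2267 mm/d
Over 10 days: 6.2267 × 10 = 62.267 mm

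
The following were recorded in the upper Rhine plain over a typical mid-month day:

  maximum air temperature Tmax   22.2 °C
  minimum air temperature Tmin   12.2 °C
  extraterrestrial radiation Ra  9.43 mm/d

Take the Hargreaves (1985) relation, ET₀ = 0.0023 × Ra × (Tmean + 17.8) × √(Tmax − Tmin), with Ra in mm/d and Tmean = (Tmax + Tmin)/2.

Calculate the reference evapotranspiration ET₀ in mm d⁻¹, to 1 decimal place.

Tmean = (22.2 + 12.2)/2 = 17.20 °C
ET₀ = 0.0023 × 9.43 × (17.20 + 17.8) × √10.0 = 0.0023 × 9.43 × 35.00 × 3.1623 = 2.4005 mm/d

2.4 mm d⁻¹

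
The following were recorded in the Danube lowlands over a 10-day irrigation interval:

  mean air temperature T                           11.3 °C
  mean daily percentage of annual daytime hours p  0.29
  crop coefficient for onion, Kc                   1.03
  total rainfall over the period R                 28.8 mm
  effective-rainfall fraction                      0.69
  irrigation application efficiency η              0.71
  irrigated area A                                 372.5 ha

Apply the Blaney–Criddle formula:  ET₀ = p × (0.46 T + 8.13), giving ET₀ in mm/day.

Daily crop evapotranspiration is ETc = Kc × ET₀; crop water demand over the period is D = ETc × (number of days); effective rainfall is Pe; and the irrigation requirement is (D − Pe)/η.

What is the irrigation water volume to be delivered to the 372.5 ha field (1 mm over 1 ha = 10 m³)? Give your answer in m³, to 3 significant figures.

105000 m³

ET₀ = 0.29 × (0.46 × 11.3 + 8.13) = 0.29 × 13.328 = 3.8651 mm/d
ETc = Kc × ET₀ = 1.03 × 3.8651 = 3.9811 mm/d
Crop demand D = ETc × 10 d = 3.9811 × 10 = 39.811 mm
Pe = 0.69 × 28.8 = 19.872 mm
D − Pe = 39.811 − 19.872 = 19.939 mm
Gross irrigation = 19.939 / 0.71 = 28.083 mm
Volume = 28.083 mm × 372.5 ha × 10 = 104609.2 m³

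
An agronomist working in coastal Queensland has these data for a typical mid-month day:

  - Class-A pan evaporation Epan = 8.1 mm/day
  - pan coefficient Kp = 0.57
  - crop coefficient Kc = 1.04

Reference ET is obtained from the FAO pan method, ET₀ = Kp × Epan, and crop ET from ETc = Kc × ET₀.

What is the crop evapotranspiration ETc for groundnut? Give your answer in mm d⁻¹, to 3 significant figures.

4.80 mm d⁻¹

ET₀ = 0.57 × 8.1 = 4.6170 mm/d
ETc = Kc × ET₀ = 1.04 × 4.6170 = 4.8017 mm/d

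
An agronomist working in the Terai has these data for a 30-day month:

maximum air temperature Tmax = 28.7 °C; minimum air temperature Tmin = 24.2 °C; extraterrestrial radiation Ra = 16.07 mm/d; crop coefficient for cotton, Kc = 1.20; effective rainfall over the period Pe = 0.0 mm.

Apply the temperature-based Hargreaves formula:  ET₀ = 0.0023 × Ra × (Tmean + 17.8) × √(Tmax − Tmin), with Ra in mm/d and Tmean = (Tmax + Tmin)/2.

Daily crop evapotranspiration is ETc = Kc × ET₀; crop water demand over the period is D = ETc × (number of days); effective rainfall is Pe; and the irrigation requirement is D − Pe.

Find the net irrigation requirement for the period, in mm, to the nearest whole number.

Tmean = (28.7 + 24.2)/2 = 26.45 °C
ET₀ = 0.0023 × 16.07 × (26.45 + 17.8) × √4.5 = 0.0023 × 16.07 × 44.25 × 2.1213 = 3.4694 mm/d
ETc = Kc × ET₀ = 1.20 × 3.4694 = 4.1633 mm/d
Crop demand D = ETc × 30 d = 4.1633 × 30 = 124.899 mm
D − Pe = 124.899 − 0.0 = 124.899 mm

125 mm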